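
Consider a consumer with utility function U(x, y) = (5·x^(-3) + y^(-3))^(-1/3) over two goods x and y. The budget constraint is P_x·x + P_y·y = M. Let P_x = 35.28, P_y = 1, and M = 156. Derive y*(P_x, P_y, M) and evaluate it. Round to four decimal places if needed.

Numerically y/x = 1.62982, so x* = 156/(35.28 + 1·1.62982) = 4.2265 and y* = 1.62982·4.2265 = 6.8885.

y* = 6.8885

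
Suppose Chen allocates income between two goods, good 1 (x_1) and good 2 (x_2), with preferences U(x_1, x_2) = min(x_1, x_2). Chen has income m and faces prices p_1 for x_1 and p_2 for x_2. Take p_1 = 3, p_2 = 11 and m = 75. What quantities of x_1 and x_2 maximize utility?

Leontief preferences: the optimum is at the kink where x_1/1 = x_2/1, i.e. x_2 = x_1.
Budget: p_1·x_1 + p_2·x_1 = m, so (p_1 + p_2)·x_1 = m.
Demand: x_1*(p_1,p_2,m) = m/(p_1 + p_2), x_2* = m/(p_1 + p_2).
Here 3 + 11 = 14, giving x_1* = 5.3571 and x_2* = 5.3571.

x_1* = 5.3571, x_2* = 5.3571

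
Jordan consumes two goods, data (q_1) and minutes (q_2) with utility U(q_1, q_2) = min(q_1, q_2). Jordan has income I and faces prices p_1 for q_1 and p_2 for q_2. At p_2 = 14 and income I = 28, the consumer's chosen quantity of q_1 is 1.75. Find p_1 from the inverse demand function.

p_1 = 2

With perfect complements, no substitution: consume in ratio q_1:q_2 = 1:1.
Budget: p_1·q_1 + p_2·q_1 = I, so (p_1 + p_2)·q_1 = I.
Demand: q_1*(p_1,p_2,I) = I/(p_1 + p_2), q_2* = I/(p_1 + p_2).
Set q_1* = 1.75 in the demand function and solve for p_1: p_1 = 2.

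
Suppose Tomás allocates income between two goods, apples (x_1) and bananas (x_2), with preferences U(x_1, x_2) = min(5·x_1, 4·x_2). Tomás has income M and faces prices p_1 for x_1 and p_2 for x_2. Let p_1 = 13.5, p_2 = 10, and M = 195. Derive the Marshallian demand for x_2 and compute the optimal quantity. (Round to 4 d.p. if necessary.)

x_2* = 9.375

Leontief preferences: the optimum is at the kink where x_1/4 = x_2/5, i.e. x_2 = (5/4)·x_1.
Budget: p_1·x_1 + p_2·(5/4)·x_1 = M, so (4·p_1 + 5·p_2)·x_1 = 4·M.
Demand: x_1*(p_1,p_2,M) = 4·M/(4·p_1 + 5·p_2), x_2* = 5·M/(4·p_1 + 5·p_2).
Here 4·13.5 + 5·10 = 104, giving x_2* = 9.375.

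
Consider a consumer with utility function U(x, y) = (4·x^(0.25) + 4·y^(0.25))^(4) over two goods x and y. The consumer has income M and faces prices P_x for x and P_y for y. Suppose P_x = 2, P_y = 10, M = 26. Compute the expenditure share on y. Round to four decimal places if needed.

MRS = MU_x/MU_y = (y/x)^(0.75). Set equal to P_x/P_y.
Solve for the ratio: y/x = [P_x/P_y]^(4/3).
Substitute y = (y/x)·x into the budget: x* = M/(P_x + P_y·(y/x)).
Numerically y/x = 0.116961, so x* = 26/(2 + 10·0.116961) = 8.2029 and y* = 0.116961·8.2029 = 0.9594.
Expenditure on y: 10·0.9594 = 9.5942; share = 0.369.

share on y = 0.369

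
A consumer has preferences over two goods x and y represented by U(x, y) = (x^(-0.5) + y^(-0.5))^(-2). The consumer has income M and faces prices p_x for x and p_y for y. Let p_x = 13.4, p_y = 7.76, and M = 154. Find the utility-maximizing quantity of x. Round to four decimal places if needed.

With the ratio pinned down, the budget gives x* = M/(p_x + p_y·(y/x)) and y* = (y/x)·x*.
Numerically y/x = 1.439336, so x* = 154/(13.4 + 7.76·1.439336) = 6.268.

x* = 6.268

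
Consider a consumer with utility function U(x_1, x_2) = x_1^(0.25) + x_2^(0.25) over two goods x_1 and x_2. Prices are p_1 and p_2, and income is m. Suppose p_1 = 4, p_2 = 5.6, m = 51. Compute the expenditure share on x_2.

MU_x_1 ∝ x_1^(-0.75), MU_x_2 ∝ x_2^(-0.75), so MRS = (x_2/x_1)^(0.75) = p_1/p_2.
Solve for the ratio: x_2/x_1 = [p_1/p_2]^(4/3).
Substitute x_2 = (x_2/x_1)·x_1 into the budget: x_1* = m/(p_1 + p_2·(x_2/x_1)).
Numerically x_2/x_1 = 0.638503, so x_1* = 51/(4 + 5.6·0.638503) = 6.7321 and x_2* = 0.638503·6.7321 = 4.2985.
Expenditure on x_2: 5.6·4.2985 = 24.0715; share = 0.472.

share on x_2 = 0.472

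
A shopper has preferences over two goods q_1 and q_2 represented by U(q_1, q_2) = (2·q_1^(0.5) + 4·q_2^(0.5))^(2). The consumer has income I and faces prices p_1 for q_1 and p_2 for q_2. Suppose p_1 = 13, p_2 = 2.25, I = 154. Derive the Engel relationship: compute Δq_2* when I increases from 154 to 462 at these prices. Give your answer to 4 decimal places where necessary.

Δq_2* = 131.2115

From the CES first-order condition, (1/2)·(q_2/q_1)^(0.5) = p_1/p_2.
Solve for the ratio: q_2/q_1 = [2·p_1/p_2]^(2).
Substitute q_2 = (q_2/q_1)·q_1 into the budget: q_1* = I/(p_1 + p_2·(q_2/q_1)).
Numerically q_2/q_1 = 133.530864, so q_1* = 154/(13 + 2.25·133.530864) = 0.4913 and q_2* = 133.530864·0.4913 = 65.6057.
At I' = 462: q_2* = 196.8172. Change: 196.8172 − 65.6057 = 131.2115.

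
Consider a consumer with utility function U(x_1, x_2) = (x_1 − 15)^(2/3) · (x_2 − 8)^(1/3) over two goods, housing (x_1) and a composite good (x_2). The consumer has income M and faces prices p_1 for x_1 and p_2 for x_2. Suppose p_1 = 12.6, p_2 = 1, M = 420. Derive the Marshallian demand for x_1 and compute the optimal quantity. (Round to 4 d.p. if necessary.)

Let x_1' = x_1−15, x_2' = x_2−8. MRS = 2·x_2'/x_1' = p_1/p_2.
Substituting into the budget: x_1* = 15 + 2/3·(M − 15·p_1 − 8·p_2)/p_1, and x_2* = 8 + 1/3·(…)/p_2.
Discretionary income = 420 − 15·12.6 − 8·1 = 223; x_1* = 15 + 2/3·223/12.6 = 26.7989.

x_1* = 26.7989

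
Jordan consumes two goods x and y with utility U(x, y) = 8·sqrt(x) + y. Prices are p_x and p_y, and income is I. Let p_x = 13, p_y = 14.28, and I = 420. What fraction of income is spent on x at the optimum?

Thus x* = (4·p_y/p_x)² — independent of I — with the rest of income spent on y.
Plugging in: x* = (4·14.28/13)² = 19.3059, y* = 11.8364.
Expenditure on x: 13·19.3059 = 250.9765; share = 0.5976.

share on x = 0.5976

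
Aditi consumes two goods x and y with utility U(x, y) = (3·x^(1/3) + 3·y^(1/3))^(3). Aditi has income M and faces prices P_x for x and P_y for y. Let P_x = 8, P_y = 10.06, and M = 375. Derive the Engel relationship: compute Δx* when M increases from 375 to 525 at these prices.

MRS = MU_x/MU_y = (y/x)^(2/3). Set equal to P_x/P_y.
Hence y/x = (P_x/P_y)^(1/(2/3)), i.e. raised to the 1.5 power.
Substitute y = (y/x)·x into the budget: x* = M/(P_x + P_y·(y/x)).
Numerically y/x = 0.70915, so x* = 375/(8 + 10.06·0.70915) = 24.7786.
At M' = 525: x* = 34.69. Change: 34.69 − 24.7786 = 9.9114.

Δx* = 9.9114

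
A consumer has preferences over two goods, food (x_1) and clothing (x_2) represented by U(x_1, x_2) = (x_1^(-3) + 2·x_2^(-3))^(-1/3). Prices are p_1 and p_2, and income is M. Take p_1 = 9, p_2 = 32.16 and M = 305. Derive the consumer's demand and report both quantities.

From the CES first-order condition, (1/2)·(x_2/x_1)^(4) = p_1/p_2.
Solve for the ratio: x_2/x_1 = [2·p_1/p_2]^(0.25).
Substitute x_2 = (x_2/x_1)·x_1 into the budget: x_1* = M/(p_1 + p_2·(x_2/x_1)).
Numerically x_2/x_1 = 0.864946, so x_1* = 305/(9 + 32.16·0.864946) = 8.2843 and x_2* = 0.864946·8.2843 = 7.1655.

x_1* = 8.2843, x_2* = 7.1655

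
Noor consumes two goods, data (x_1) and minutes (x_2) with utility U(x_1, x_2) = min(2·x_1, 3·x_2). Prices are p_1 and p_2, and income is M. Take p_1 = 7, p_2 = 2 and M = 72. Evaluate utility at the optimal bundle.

With perfect complements, no substitution: consume in ratio x_1:x_2 = 3:2.
Budget: p_1·x_1 + p_2·(2/3)·x_1 = M, so (3·p_1 + 2·p_2)·x_1 = 3·M.
Demand: x_1*(p_1,p_2,M) = 3·M/(3·p_1 + 2·p_2), x_2* = 2·M/(3·p_1 + 2·p_2).
Here 3·7 + 2·2 = 25, giving x_1* = 8.64 and x_2* = 5.76.
Utility at the optimum: U(8.64, 5.76) = 17.28.

V = 17.28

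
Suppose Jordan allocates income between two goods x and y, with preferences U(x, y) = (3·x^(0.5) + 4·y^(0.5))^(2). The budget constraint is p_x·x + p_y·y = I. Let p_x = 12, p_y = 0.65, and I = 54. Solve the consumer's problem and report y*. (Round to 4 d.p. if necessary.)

y* = 80.6205

From the CES first-order condition, (3/4)·(y/x)^(0.5) = p_x/p_y.
Solve for the ratio: y/x = [(4/3)·p_x/p_y]^(2).
With the ratio pinned down, the budget gives x* = I/(p_x + p_y·(y/x)) and y* = (y/x)·x*.
Numerically y/x = 605.91716, so x* = 54/(12 + 0.65·605.91716) = 0.1331 and y* = 605.91716·0.1331 = 80.6205.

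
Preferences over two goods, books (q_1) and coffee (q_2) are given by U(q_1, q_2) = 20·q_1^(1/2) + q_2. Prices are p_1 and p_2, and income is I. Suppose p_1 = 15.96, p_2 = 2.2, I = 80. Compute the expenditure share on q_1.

share on q_1 = 0.3791

MU_q_1 = 10/√q_1, MU_q_2 = 1. Tangency: 10/√q_1 = p_1/p_2.
Thus q_1* = (10·p_2/p_1)² — independent of I — with the rest of income spent on q_2.
Plugging in: q_1* = (10·2.2/15.96)² = 1.9001, q_2* = 22.5792.
Expenditure on q_1: 15.96·1.9001 = 30.3258; share = 0.3791.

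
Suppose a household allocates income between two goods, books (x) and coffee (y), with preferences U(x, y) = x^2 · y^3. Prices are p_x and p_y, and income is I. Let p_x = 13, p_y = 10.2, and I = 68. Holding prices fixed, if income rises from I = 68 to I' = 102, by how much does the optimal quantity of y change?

Δy* = 2

MU_x/MU_y = (2·y)/(3·x); tangency sets this equal to p_x/p_y.
So 2·p_y·y = 3·p_x·x; combined with the budget, a share 0.4 of income goes to x.
Demand: x*(p_x,p_y,I) = 0.4·I/p_x and y* = 0.6·I/p_y.
At p_x=13, p_y=10.2, I=68: y* = 0.6·68/10.2 = 4.
At I' = 102: y* = 6. Change: 6 − 4 = 2.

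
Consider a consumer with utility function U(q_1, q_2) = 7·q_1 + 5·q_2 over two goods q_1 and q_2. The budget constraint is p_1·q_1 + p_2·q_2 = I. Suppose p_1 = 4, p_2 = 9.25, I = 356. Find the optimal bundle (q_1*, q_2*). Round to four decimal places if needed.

q_1* = 89, q_2* = 0

Linear utility — the consumer picks whichever good has higher MU/price: 7/4 = 1.75 vs 5/9.25 = 0.5405.
q_1 gives more utility per dollar, so spend all income on q_1: q_1* = I/p_1, q_2* = 0.
Numerically: q_1* = 89, q_2* = 0.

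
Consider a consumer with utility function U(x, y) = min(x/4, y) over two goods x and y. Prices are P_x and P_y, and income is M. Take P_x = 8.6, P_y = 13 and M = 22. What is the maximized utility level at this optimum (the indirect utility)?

Leontief preferences: the optimum is at the kink where x/4 = y/1, i.e. y = (1/4)·x.
Budget: P_x·x + P_y·(1/4)·x = M, so (4·P_x + P_y)·x = 4·M.
Demand: x*(P_x,P_y,M) = 4·M/(4·P_x + P_y), y* = M/(4·P_x + P_y).
Here 4·8.6 + 13 = 47.4, giving x* = 1.8565 and y* = 0.4641.
Utility at the optimum: U(1.8565, 0.4641) = 0.4641.

V = 0.4641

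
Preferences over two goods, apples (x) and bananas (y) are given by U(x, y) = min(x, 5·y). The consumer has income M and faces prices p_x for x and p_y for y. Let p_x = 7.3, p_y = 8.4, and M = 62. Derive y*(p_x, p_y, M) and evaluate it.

Leontief preferences: the optimum is at the kink where x/5 = y/1, i.e. y = (1/5)·x.
Budget: p_x·x + p_y·(1/5)·x = M, so (5·p_x + p_y)·x = 5·M.
Demand: x*(p_x,p_y,M) = 5·M/(5·p_x + p_y), y* = M/(5·p_x + p_y).
Here 5·7.3 + 8.4 = 44.9, giving y* = 1.3808.

y* = 1.3808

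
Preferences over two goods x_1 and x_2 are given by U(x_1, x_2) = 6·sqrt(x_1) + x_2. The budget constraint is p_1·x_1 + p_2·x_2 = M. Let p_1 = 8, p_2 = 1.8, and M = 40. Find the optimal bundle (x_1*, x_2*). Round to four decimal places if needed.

Set MRS = p_1/p_2: 3·x_1^(−1/2) = p_1/p_2.
Solve: √x_1 = 3·p_2/p_1, so x_1*(p_1,p_2) = (3·p_2/p_1)², and x_2* = (M − p_1·x_1*)/p_2.
Plugging in: x_1* = (3·1.8/8)² = 0.4556, x_2* = 20.1972.

x_1* = 0.4556, x_2* = 20.1972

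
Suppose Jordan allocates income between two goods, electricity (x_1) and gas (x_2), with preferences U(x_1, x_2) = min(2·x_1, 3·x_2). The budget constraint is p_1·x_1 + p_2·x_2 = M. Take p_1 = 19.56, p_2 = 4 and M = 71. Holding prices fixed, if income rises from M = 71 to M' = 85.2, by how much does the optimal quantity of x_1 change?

Leontief preferences: the optimum is at the kink where x_1/3 = x_2/2, i.e. x_2 = (2/3)·x_1.
Budget: p_1·x_1 + p_2·(2/3)·x_1 = M, so (3·p_1 + 2·p_2)·x_1 = 3·M.
Demand: x_1*(p_1,p_2,M) = 3·M/(3·p_1 + 2·p_2), x_2* = 2·M/(3·p_1 + 2·p_2).
Here 3·19.56 + 2·4 = 66.68, giving x_1* = 3.1944.
At M' = 85.2: x_1* = 3.8332. Change: 3.8332 − 3.1944 = 0.6389.

Δx_1* = 0.6389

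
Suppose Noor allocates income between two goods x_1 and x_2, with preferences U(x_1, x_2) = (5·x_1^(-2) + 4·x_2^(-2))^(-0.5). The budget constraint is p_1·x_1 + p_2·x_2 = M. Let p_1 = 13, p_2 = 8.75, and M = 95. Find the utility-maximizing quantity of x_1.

x_1* = 4.2661

With the ratio pinned down, the budget gives x_1* = M/(p_1 + p_2·(x_2/x_1)) and x_2* = (x_2/x_1)·x_1*.
Numerically x_2/x_1 = 1.059274, so x_1* = 95/(13 + 8.75·1.059274) = 4.2661.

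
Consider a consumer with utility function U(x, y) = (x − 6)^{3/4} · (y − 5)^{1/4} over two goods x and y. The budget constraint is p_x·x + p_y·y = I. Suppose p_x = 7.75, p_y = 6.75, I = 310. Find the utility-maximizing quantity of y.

y* = 13.5093

Let x' = x−6, y' = y−5. MRS = 3·y'/x' = p_x/p_y.
After buying the subsistence bundle (6, 5), a share 0.75 of the remaining income goes to x: x* = 6 + 0.75·(I − 6p_x − 5p_y)/p_x.
Discretionary income = 310 − 6·7.75 − 5·6.75 = 229.75; y* = 5 + 0.25·229.75/6.75 = 13.5093.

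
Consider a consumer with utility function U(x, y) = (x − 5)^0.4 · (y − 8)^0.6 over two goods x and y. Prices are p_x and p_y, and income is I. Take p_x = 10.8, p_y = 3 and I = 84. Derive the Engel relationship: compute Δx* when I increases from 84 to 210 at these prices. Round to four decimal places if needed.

Δx* = 4.6667

After buying the subsistence bundle (5, 8), a share 0.4 of the remaining income goes to x: x* = 5 + 0.4·(I − 5p_x − 8p_y)/p_x.
Discretionary income = 84 − 5·10.8 − 8·3 = 6; x* = 5 + 0.4·6/10.8 = 5.2222.
At I' = 210: x* = 9.8889. Change: 9.8889 − 5.2222 = 4.6667.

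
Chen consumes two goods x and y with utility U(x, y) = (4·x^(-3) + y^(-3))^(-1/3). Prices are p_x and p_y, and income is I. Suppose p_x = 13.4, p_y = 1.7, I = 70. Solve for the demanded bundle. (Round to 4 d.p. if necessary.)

From the CES first-order condition, 4·(y/x)^(4) = p_x/p_y.
Solve for the ratio: y/x = [(1/4)·p_x/p_y]^(0.25).
With the ratio pinned down, the budget gives x* = I/(p_x + p_y·(y/x)) and y* = (y/x)·x*.
Numerically y/x = 1.184811, so x* = 70/(13.4 + 1.7·1.184811) = 4.5413 and y* = 1.184811·4.5413 = 5.3805.

x* = 4.5413, y* = 5.3805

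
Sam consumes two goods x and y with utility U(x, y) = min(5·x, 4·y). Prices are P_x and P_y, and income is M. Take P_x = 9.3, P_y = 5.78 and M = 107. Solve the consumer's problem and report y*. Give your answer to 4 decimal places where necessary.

y* = 8.0938

Leontief preferences: the optimum is at the kink where x/4 = y/5, i.e. y = (5/4)·x.
Budget: P_x·x + P_y·(5/4)·x = M, so (4·P_x + 5·P_y)·x = 4·M.
Demand: x*(P_x,P_y,M) = 4·M/(4·P_x + 5·P_y), y* = 5·M/(4·P_x + 5·P_y).
Here 4·9.3 + 5·5.78 = 66.1, giving y* = 8.0938.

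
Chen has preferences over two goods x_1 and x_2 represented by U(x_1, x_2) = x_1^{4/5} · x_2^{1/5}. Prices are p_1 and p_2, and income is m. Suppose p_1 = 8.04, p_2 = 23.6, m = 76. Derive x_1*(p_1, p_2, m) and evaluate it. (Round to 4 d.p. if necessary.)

x_1* = 7.5622

Demand: x_1*(p_1,p_2,m) = 0.8·m/p_1 and x_2* = 0.2·m/p_2.
At p_1=8.04, p_2=23.6, m=76: x_1* = 0.8·76/8.04 = 7.5622.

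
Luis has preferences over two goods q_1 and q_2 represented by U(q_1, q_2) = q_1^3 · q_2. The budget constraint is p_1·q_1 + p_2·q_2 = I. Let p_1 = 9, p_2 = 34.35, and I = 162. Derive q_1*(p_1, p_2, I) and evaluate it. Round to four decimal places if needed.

q_1* = 13.5

MU_q_1/MU_q_2 = (3·q_2)/(q_1); tangency sets this equal to p_1/p_2.
So 3·p_2·q_2 = p_1·q_1; combined with the budget, a share 0.75 of income goes to q_1.
Demand: q_1*(p_1,p_2,I) = 0.75·I/p_1 and q_2* = 0.25·I/p_2.
At p_1=9, p_2=34.35, I=162: q_1* = 0.75·162/9 = 13.5.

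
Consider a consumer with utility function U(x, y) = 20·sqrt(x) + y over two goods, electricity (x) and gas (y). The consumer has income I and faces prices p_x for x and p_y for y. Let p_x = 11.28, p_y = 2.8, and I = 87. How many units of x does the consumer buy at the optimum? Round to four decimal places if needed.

x* = 6.1617

Utility is quasi-linear in y; the FOC for x is 10/√x = p_x/p_y.
Solve: √x = 10·p_y/p_x, so x*(p_x,p_y) = (10·p_y/p_x)², and y* = (I − p_x·x*)/p_y.
Plugging in: x* = (10·2.8/11.28)² = 6.1617.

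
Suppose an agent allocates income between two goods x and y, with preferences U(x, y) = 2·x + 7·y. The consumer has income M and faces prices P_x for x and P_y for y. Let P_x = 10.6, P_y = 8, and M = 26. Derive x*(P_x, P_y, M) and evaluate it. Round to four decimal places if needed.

x* = 0

Perfect substitutes: compare marginal utility per dollar. 2/P_x vs 7/P_y → 0.1887 vs 0.875.
y gives more utility per dollar, so spend all income on y: y* = M/P_y, x* = 0.
Numerically: x* = 0, y* = 3.25.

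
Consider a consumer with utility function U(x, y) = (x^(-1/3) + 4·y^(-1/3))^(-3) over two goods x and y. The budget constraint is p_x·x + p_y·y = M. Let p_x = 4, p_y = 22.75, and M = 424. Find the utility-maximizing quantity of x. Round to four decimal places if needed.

x* = 19.7469

MU_x ∝ x^(-4/3), MU_y ∝ 4·y^(-4/3), so MRS = (1/4)·(y/x)^(4/3) = p_x/p_y.
Hence y/x = (4·p_x/p_y)^(1/(4/3)), i.e. raised to the 0.75 power.
Substitute y = (y/x)·x into the budget: x* = M/(p_x + p_y·(y/x)).
Numerically y/x = 0.767987, so x* = 424/(4 + 22.75·0.767987) = 19.7469.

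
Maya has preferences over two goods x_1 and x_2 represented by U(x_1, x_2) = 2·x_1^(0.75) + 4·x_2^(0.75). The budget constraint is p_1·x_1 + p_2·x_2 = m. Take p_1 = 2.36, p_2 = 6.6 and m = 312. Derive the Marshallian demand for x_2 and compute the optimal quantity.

MRS = MU_x_1/MU_x_2 = (1/2)·(x_2/x_1)^(0.25). Set equal to p_1/p_2.
Solve for the ratio: x_2/x_1 = [2·p_1/p_2]^(4).
Substitute x_2 = (x_2/x_1)·x_1 into the budget: x_1* = m/(p_1 + p_2·(x_2/x_1)).
Numerically x_2/x_1 = 0.261573, so x_1* = 312/(2.36 + 6.6·0.261573) = 76.3512 and x_2* = 0.261573·76.3512 = 19.9714.

x_2* = 19.9714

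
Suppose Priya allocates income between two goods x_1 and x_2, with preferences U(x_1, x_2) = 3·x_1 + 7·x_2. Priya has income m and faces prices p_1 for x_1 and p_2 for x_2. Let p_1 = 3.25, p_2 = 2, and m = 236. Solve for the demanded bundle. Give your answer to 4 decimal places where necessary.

x_1* = 0, x_2* = 118

Linear utility — the consumer picks whichever good has higher MU/price: 3/3.25 = 0.9231 vs 7/2 = 3.5.
x_2 gives more utility per dollar, so spend all income on x_2: x_2* = m/p_2, x_1* = 0.
Numerically: x_1* = 0, x_2* = 118.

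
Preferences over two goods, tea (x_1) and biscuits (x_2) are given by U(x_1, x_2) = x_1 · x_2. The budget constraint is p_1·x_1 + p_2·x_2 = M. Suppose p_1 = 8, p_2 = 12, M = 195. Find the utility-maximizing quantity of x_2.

x_2* = 8.125

Tangency: MRS = x_2/x_1 = p_1/p_2.
So p_2·x_2 = p_1·x_1; combined with the budget, a share 0.5 of income goes to x_1.
Demand: x_1*(p_1,p_2,M) = 0.5·M/p_1 and x_2* = 0.5·M/p_2.
At p_1=8, p_2=12, M=195: x_2* = 0.5·195/12 = 8.125.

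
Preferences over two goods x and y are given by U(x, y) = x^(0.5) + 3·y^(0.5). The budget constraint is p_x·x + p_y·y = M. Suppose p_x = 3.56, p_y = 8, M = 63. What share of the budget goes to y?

share on y = 0.8002

From the CES first-order condition, (1/3)·(y/x)^(0.5) = p_x/p_y.
Hence y/x = (3·p_x/p_y)^(1/(0.5)), i.e. raised to the 2 power.
Substitute y = (y/x)·x into the budget: x* = M/(p_x + p_y·(y/x)).
Numerically y/x = 1.782225, so x* = 63/(3.56 + 8·1.782225) = 3.5358 and y* = 1.782225·3.5358 = 6.3016.
Expenditure on y: 8·6.3016 = 50.4126; share = 0.8002.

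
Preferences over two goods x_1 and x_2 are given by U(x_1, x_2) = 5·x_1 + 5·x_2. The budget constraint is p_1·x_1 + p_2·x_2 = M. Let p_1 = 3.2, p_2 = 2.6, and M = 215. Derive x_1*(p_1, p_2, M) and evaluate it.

x_1* = 0

Linear utility — the consumer picks whichever good has higher MU/price: 5/3.2 = 1.5625 vs 5/2.6 = 1.9231.
x_2 gives more utility per dollar, so spend all income on x_2: x_2* = M/p_2, x_1* = 0.
Numerically: x_1* = 0, x_2* = 82.6923.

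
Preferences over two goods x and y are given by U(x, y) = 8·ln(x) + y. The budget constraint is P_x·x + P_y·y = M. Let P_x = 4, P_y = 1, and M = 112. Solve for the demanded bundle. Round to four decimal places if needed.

x* = 2, y* = 104

So x*(P_x,P_y) = 8·P_y/P_x, independent of income; and y* = (M − 8·P_y)/P_y.
At the given prices: x* = 8·1/4 = 2, and y* = 104.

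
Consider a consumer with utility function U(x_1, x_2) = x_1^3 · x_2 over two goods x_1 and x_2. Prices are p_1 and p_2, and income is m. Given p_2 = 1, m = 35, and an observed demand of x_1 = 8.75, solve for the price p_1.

The MRS is 3·x_2/x_1. Set MRS = p_1/p_2.
So 3·p_2·x_2 = p_1·x_1; combined with the budget, a share 0.75 of income goes to x_1.
Demand: x_1*(p_1,p_2,m) = 0.75·m/p_1 and x_2* = 0.25·m/p_2.
Set x_1* = 8.75 in the demand function and solve for p_1: p_1 = 3.

p_1 = 3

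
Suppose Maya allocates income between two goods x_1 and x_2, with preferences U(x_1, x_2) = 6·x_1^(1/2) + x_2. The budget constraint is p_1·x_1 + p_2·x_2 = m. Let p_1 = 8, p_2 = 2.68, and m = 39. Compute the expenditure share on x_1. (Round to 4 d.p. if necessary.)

MU_x_1 = 3/√x_1, MU_x_2 = 1. Tangency: 3/√x_1 = p_1/p_2.
Solve: √x_1 = 3·p_2/p_1, so x_1*(p_1,p_2) = (3·p_2/p_1)², and x_2* = (m − p_1·x_1*)/p_2.
Plugging in: x_1* = (3·2.68/8)² = 1.01, x_2* = 11.5372.
Expenditure on x_1: 8·1.01 = 8.0802; share = 0.2072.

share on x_1 = 0.2072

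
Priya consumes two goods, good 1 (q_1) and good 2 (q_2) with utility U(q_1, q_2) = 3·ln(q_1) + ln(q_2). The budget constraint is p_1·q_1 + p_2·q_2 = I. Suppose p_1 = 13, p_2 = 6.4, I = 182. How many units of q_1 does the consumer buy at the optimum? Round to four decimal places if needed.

q_1* = 10.5

Demand: q_1*(p_1,p_2,I) = 0.75·I/p_1 and q_2* = 0.25·I/p_2.
At p_1=13, p_2=6.4, I=182: q_1* = 0.75·182/13 = 10.5.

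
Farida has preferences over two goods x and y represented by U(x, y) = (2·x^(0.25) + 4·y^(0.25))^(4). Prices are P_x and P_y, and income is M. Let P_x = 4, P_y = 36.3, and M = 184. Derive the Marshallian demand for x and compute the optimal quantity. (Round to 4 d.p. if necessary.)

x* = 20.8327

MRS = MU_x/MU_y = (1/2)·(y/x)^(0.75). Set equal to P_x/P_y.
Hence y/x = (2·P_x/P_y)^(1/(0.75)), i.e. raised to the 4/3 power.
Substitute y = (y/x)·x into the budget: x* = M/(P_x + P_y·(y/x)).
Numerically y/x = 0.13312, so x* = 184/(4 + 36.3·0.13312) = 20.8327.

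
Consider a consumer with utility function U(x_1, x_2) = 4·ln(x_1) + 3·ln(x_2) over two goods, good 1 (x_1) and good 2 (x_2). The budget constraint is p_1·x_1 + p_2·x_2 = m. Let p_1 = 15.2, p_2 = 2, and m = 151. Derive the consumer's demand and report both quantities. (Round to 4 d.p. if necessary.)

x_1* = 5.6767, x_2* = 32.3571

Demand: x_1*(p_1,p_2,m) = 4/7·m/p_1 and x_2* = 3/7·m/p_2.
At p_1=15.2, p_2=2, m=151: x_1* = 4/7·151/15.2 = 5.6767, x_2* = 32.3571.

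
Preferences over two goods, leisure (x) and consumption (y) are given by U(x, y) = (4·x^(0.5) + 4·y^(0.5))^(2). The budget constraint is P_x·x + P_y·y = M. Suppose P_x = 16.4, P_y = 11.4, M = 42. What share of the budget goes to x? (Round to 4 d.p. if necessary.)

share on x = 0.4101

MU_x ∝ 4·x^(-0.5), MU_y ∝ 4·y^(-0.5), so MRS = (y/x)^(0.5) = P_x/P_y.
Hence y/x = (P_x/P_y)^(1/(0.5)), i.e. raised to the 2 power.
With the ratio pinned down, the budget gives x* = M/(P_x + P_y·(y/x)) and y* = (y/x)·x*.
Numerically y/x = 2.06956, so x* = 42/(16.4 + 11.4·2.06956) = 1.0502 and y* = 2.06956·1.0502 = 2.1734.
Expenditure on x: 16.4·1.0502 = 17.223; share = 0.4101.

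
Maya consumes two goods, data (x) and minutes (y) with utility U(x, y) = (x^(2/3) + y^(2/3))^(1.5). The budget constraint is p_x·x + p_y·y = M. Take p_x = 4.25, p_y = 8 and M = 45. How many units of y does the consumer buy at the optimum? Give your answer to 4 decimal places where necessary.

With the ratio pinned down, the budget gives x* = M/(p_x + p_y·(y/x)) and y* = (y/x)·x*.
Numerically y/x = 0.149933, so x* = 45/(4.25 + 8·0.149933) = 8.2577 and y* = 0.149933·8.2577 = 1.2381.

y* = 1.2381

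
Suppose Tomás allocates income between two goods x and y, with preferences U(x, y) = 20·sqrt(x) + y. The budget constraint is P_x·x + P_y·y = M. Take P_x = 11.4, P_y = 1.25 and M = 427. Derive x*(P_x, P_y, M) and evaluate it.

MU_x = 10/√x, MU_y = 1. Tangency: 10/√x = P_x/P_y.
Thus x* = (10·P_y/P_x)² — independent of M — with the rest of income spent on y.
Plugging in: x* = (10·1.25/11.4)² = 1.2023.

x* = 1.2023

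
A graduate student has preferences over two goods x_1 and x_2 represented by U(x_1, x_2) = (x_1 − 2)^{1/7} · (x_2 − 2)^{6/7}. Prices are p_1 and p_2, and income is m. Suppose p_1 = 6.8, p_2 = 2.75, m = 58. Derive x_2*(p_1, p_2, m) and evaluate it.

MRS = (1/6)·(x_2−2)/(x_1−2). Tangency with p_1/p_2 gives x_2−2 = 6·(p_1/p_2)·(x_1−2).
After buying the subsistence bundle (2, 2), a share 1/7 of the remaining income goes to x_1: x_1* = 2 + 1/7·(m − 2p_1 − 2p_2)/p_1.
Discretionary income = 58 − 2·6.8 − 2·2.75 = 38.9; x_2* = 2 + 6/7·38.9/2.75 = 14.1247.

x_2* = 14.1247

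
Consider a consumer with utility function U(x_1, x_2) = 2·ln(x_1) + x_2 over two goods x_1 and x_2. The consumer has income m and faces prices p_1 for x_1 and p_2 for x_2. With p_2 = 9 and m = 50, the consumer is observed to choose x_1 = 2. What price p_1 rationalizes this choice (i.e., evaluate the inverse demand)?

MU_x_1 = 2/x_1, MU_x_2 = 1. Tangency: 2/x_1 = p_1/p_2.
So x_1*(p_1,p_2) = 2·p_2/p_1, independent of income; and x_2* = (m − 2·p_2)/p_2.
Set x_1* = 2 in the demand function and solve for p_1: p_1 = 9.

p_1 = 9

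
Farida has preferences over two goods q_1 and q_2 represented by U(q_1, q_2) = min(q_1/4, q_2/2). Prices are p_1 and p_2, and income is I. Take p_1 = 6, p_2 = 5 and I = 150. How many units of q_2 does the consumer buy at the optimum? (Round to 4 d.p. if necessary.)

With perfect complements, no substitution: consume in ratio q_1:q_2 = 4:2.
Budget: p_1·q_1 + p_2·(1/2)·q_1 = I, so (4·p_1 + 2·p_2)·q_1 = 4·I.
Demand: q_1*(p_1,p_2,I) = 4·I/(4·p_1 + 2·p_2), q_2* = 2·I/(4·p_1 + 2·p_2).
Here 4·6 + 2·5 = 34, giving q_2* = 8.8235.

q_2* = 8.8235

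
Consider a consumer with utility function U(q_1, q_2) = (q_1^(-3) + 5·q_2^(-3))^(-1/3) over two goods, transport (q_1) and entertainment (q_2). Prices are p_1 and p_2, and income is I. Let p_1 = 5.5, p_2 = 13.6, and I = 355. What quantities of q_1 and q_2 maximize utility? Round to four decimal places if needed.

With the ratio pinned down, the budget gives q_1* = I/(p_1 + p_2·(q_2/q_1)) and q_2* = (q_2/q_1)·q_1*.
Numerically q_2/q_1 = 1.192473, so q_1* = 355/(5.5 + 13.6·1.192473) = 16.3462 and q_2* = 1.192473·16.3462 = 19.4924.

q_1* = 16.3462, q_2* = 19.4924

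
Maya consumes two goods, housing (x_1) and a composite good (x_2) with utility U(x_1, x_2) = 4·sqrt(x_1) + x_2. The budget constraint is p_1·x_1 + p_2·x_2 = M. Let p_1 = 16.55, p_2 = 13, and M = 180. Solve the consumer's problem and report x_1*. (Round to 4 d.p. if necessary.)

Set MRS = p_1/p_2: 2·x_1^(−1/2) = p_1/p_2.
Thus x_1* = (2·p_2/p_1)² — independent of M — with the rest of income spent on x_2.
Plugging in: x_1* = (2·13/16.55)² = 2.468.

x_1* = 2.468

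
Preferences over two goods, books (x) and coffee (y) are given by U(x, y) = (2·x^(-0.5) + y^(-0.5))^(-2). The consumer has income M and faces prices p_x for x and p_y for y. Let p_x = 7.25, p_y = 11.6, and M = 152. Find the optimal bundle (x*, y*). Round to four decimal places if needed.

Numerically y/x = 0.460504, so x* = 152/(7.25 + 11.6·0.460504) = 12.0713 and y* = 0.460504·12.0713 = 5.5589.

x* = 12.0713, y* = 5.5589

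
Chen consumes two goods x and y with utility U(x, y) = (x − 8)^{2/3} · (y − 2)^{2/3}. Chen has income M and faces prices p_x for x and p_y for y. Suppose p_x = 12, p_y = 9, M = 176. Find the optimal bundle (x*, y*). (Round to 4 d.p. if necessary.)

Let x' = x−8, y' = y−2. MRS = y'/x' = p_x/p_y.
After buying the subsistence bundle (8, 2), a share 0.5 of the remaining income goes to x: x* = 8 + 0.5·(M − 8p_x − 2p_y)/p_x.
Discretionary income = 176 − 8·12 − 2·9 = 62; x* = 8 + 0.5·62/12 = 10.5833; y* = 2 + 0.5·62/9 = 5.4444.

x* = 10.5833, y* = 5.4444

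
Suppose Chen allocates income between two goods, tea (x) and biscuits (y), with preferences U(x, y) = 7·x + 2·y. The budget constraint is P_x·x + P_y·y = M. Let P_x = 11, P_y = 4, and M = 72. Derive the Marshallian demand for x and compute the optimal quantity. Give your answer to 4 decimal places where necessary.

Perfect substitutes: compare marginal utility per dollar. 7/P_x vs 2/P_y → 0.6364 vs 0.5.
x gives more utility per dollar, so spend all income on x: x* = M/P_x, y* = 0.
Numerically: x* = 6.5455, y* = 0.

x* = 6.5455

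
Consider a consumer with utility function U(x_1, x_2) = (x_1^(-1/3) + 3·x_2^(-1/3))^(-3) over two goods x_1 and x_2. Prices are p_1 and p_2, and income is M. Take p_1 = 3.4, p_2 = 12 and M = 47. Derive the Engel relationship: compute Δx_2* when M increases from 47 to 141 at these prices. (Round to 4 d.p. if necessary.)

Δx_2* = 5.9341

MU_x_1 ∝ x_1^(-4/3), MU_x_2 ∝ 3·x_2^(-4/3), so MRS = (1/3)·(x_2/x_1)^(4/3) = p_1/p_2.
Hence x_2/x_1 = (3·p_1/p_2)^(1/(4/3)), i.e. raised to the 0.75 power.
Substitute x_2 = (x_2/x_1)·x_1 into the budget: x_1* = M/(p_1 + p_2·(x_2/x_1)).
Numerically x_2/x_1 = 0.885246, so x_1* = 47/(3.4 + 12·0.885246) = 3.3516 and x_2* = 0.885246·3.3516 = 2.967.
At M' = 141: x_2* = 8.9011. Change: 8.9011 − 2.967 = 5.9341.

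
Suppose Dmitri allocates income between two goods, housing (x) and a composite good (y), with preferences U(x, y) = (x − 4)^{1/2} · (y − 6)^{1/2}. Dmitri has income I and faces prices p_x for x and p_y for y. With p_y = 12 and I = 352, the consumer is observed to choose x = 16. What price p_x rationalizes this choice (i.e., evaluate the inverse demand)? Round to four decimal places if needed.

p_x = 10

Let x' = x−4, y' = y−6. MRS = y'/x' = p_x/p_y.
Substituting into the budget: x* = 4 + 0.5·(I − 4·p_x − 6·p_y)/p_x, and y* = 6 + 0.5·(…)/p_y.
Set x* = 16 in the demand function and solve for p_x: p_x = 10.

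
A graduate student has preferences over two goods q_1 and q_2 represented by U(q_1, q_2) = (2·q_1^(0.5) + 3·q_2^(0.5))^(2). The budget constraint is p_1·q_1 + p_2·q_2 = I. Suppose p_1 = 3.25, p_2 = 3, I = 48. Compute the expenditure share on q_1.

share on q_1 = 0.2909

MRS = MU_q_1/MU_q_2 = (2/3)·(q_2/q_1)^(0.5). Set equal to p_1/p_2.
Solve for the ratio: q_2/q_1 = [(3/2)·p_1/p_2]^(2).
Substitute q_2 = (q_2/q_1)·q_1 into the budget: q_1* = I/(p_1 + p_2·(q_2/q_1)).
Numerically q_2/q_1 = 2.640625, so q_1* = 48/(3.25 + 3·2.640625) = 4.2965 and q_2* = 2.640625·4.2965 = 11.3455.
Expenditure on q_1: 3.25·4.2965 = 13.9636; share = 0.2909.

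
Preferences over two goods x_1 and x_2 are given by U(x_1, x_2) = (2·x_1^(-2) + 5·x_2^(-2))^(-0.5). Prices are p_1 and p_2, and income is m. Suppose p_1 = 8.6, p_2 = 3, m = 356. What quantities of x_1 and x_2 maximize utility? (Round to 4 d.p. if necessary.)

x_1* = 24.7498, x_2* = 47.7174

From the CES first-order condition, (2/5)·(x_2/x_1)^(3) = p_1/p_2.
Solve for the ratio: x_2/x_1 = [(5/2)·p_1/p_2]^(1/3).
Substitute x_2 = (x_2/x_1)·x_1 into the budget: x_1* = m/(p_1 + p_2·(x_2/x_1)).
Numerically x_2/x_1 = 1.927994, so x_1* = 356/(8.6 + 3·1.927994) = 24.7498 and x_2* = 1.927994·24.7498 = 47.7174.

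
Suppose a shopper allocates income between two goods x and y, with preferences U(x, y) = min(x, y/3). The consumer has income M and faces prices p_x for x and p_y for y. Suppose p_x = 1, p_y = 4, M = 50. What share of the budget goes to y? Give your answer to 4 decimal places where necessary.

With perfect complements, no substitution: consume in ratio x:y = 1:3.
Budget: p_x·x + p_y·3·x = M, so (p_x + 3·p_y)·x = M.
Demand: x*(p_x,p_y,M) = M/(p_x + 3·p_y), y* = 3·M/(p_x + 3·p_y).
Here 1 + 3·4 = 13, giving x* = 3.8462 and y* = 11.5385.
Expenditure on y: 4·11.5385 = 46.1538; share = 0.9231.

share on y = 0.9231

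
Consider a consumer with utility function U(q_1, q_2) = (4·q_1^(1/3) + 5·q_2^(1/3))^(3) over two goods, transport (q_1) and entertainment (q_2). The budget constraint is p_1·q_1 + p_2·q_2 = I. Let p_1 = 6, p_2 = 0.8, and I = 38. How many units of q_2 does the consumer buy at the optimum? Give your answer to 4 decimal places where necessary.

With the ratio pinned down, the budget gives q_1* = I/(p_1 + p_2·(q_2/q_1)) and q_2* = (q_2/q_1)·q_1*.
Numerically q_2/q_1 = 28.704958, so q_1* = 38/(6 + 0.8·28.704958) = 1.312 and q_2* = 28.704958·1.312 = 37.6602.

q_2* = 37.6602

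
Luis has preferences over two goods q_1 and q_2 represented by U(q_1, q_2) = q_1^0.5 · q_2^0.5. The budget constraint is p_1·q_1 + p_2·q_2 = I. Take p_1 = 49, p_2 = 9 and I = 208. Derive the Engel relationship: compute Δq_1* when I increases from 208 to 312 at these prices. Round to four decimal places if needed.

Δq_1* = 1.0612

MU_q_1/MU_q_2 = (0.5·q_2)/(0.5·q_1); tangency sets this equal to p_1/p_2.
Rearranging, p_2·q_2 = p_1·q_1. Substituting into the budget gives p_1·q_1·(1 + 1) = I.
Demand: q_1*(p_1,p_2,I) = 0.5·I/p_1 and q_2* = 0.5·I/p_2.
At p_1=49, p_2=9, I=208: q_1* = 0.5·208/49 = 2.1224.
At I' = 312: q_1* = 3.1837. Change: 3.1837 − 2.1224 = 1.0612.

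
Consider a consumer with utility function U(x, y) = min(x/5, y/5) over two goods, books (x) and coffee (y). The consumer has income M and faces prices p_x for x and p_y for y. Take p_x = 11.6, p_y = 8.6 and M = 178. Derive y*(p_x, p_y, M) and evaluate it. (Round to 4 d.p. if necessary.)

y* = 8.8119

Leontief preferences: the optimum is at the kink where x/5 = y/5, i.e. y = x.
Budget: p_x·x + p_y·x = M, so (5·p_x + 5·p_y)·x = 5·M.
Demand: x*(p_x,p_y,M) = 5·M/(5·p_x + 5·p_y), y* = 5·M/(5·p_x + 5·p_y).
Here 5·11.6 + 5·8.6 = 101, giving y* = 8.8119.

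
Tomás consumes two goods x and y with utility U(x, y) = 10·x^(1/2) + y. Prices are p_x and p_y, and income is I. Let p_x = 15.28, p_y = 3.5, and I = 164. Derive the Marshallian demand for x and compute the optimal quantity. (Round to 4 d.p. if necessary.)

MU_x = 5/√x, MU_y = 1. Tangency: 5/√x = p_x/p_y.
Thus x* = (5·p_y/p_x)² — independent of I — with the rest of income spent on y.
Plugging in: x* = (5·3.5/15.28)² = 1.3117.

x* = 1.3117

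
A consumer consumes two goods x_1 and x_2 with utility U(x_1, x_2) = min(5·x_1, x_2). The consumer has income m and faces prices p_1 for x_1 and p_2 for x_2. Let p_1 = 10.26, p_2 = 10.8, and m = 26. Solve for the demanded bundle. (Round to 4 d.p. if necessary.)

Here 10.26 + 5·10.8 = 64.26, giving x_1* = 0.4046 and x_2* = 2.023.

x_1* = 0.4046, x_2* = 2.023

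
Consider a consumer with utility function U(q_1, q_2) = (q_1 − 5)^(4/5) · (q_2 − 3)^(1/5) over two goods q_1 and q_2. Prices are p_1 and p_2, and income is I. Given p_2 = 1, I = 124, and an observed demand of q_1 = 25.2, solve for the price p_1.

Let q_1' = q_1−5, q_2' = q_2−3. MRS = 4·q_2'/q_1' = p_1/p_2.
Substituting into the budget: q_1* = 5 + 0.8·(I − 5·p_1 − 3·p_2)/p_1, and q_2* = 3 + 0.2·(…)/p_2.
Set q_1* = 25.2 in the demand function and solve for p_1: p_1 = 4.

p_1 = 4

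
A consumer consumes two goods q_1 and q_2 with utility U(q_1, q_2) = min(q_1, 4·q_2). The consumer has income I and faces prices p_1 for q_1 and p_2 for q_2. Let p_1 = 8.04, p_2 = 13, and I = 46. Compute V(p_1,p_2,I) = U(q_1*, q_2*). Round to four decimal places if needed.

With perfect complements, no substitution: consume in ratio q_1:q_2 = 4:1.
Budget: p_1·q_1 + p_2·(1/4)·q_1 = I, so (4·p_1 + p_2)·q_1 = 4·I.
Demand: q_1*(p_1,p_2,I) = 4·I/(4·p_1 + p_2), q_2* = I/(4·p_1 + p_2).
Here 4·8.04 + 13 = 45.16, giving q_1* = 4.0744 and q_2* = 1.0186.
Utility at the optimum: U(4.0744, 1.0186) = 4.0744.

V = 4.0744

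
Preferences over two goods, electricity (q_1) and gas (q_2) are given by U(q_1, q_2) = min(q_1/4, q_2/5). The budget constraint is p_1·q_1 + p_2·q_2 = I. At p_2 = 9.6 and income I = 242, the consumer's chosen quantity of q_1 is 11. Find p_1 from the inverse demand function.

With perfect complements, no substitution: consume in ratio q_1:q_2 = 4:5.
Budget: p_1·q_1 + p_2·(5/4)·q_1 = I, so (4·p_1 + 5·p_2)·q_1 = 4·I.
Demand: q_1*(p_1,p_2,I) = 4·I/(4·p_1 + 5·p_2), q_2* = 5·I/(4·p_1 + 5·p_2).
Set q_1* = 11 in the demand function and solve for p_1: p_1 = 10.

p_1 = 10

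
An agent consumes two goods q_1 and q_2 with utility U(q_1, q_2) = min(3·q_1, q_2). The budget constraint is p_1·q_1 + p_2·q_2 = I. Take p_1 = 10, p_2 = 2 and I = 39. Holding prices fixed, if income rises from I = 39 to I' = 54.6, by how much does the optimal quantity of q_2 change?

Δq_2* = 2.925

With perfect complements, no substitution: consume in ratio q_1:q_2 = 1:3.
Budget: p_1·q_1 + p_2·3·q_1 = I, so (p_1 + 3·p_2)·q_1 = I.
Demand: q_1*(p_1,p_2,I) = I/(p_1 + 3·p_2), q_2* = 3·I/(p_1 + 3·p_2).
Here 10 + 3·2 = 16, giving q_2* = 7.3125.
At I' = 54.6: q_2* = 10.2375. Change: 10.2375 − 7.3125 = 2.925.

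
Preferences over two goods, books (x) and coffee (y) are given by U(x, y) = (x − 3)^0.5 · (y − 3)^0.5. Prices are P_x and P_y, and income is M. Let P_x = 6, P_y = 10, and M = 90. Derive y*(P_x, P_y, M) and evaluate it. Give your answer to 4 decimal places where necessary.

y* = 5.1

Let x' = x−3, y' = y−3. MRS = y'/x' = P_x/P_y.
After buying the subsistence bundle (3, 3), a share 0.5 of the remaining income goes to x: x* = 3 + 0.5·(M − 3P_x − 3P_y)/P_x.
Discretionary income = 90 − 3·6 − 3·10 = 42; y* = 3 + 0.5·42/10 = 5.1.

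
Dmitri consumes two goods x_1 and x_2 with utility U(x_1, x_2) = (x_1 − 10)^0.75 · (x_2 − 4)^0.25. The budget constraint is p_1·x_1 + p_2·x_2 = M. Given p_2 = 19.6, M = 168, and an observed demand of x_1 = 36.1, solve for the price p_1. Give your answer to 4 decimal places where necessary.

MRS = 3·(x_2−4)/(x_1−10). Tangency with p_1/p_2 gives x_2−4 = (1/3)·(p_1/p_2)·(x_1−10).
After buying the subsistence bundle (10, 4), a share 0.75 of the remaining income goes to x_1: x_1* = 10 + 0.75·(M − 10p_1 − 4p_2)/p_1.
Set x_1* = 36.1 in the demand function and solve for p_1: p_1 = 2.

p_1 = 2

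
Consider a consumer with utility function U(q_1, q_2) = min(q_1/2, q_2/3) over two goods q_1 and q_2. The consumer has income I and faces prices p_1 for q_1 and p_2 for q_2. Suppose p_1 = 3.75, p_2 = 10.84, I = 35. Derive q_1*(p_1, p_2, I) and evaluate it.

With perfect complements, no substitution: consume in ratio q_1:q_2 = 2:3.
Budget: p_1·q_1 + p_2·(3/2)·q_1 = I, so (2·p_1 + 3·p_2)·q_1 = 2·I.
Demand: q_1*(p_1,p_2,I) = 2·I/(2·p_1 + 3·p_2), q_2* = 3·I/(2·p_1 + 3·p_2).
Here 2·3.75 + 3·10.84 = 40.02, giving q_1* = 1.7491.

q_1* = 1.7491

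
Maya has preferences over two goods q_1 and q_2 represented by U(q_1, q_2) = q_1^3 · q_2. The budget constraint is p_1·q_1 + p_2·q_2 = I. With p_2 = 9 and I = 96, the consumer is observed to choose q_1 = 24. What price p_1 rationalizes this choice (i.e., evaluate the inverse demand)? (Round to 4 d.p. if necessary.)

Tangency: MRS = 3·q_2/q_1 = p_1/p_2.
So 3·p_2·q_2 = p_1·q_1; combined with the budget, a share 0.75 of income goes to q_1.
Demand: q_1*(p_1,p_2,I) = 0.75·I/p_1 and q_2* = 0.25·I/p_2.
Set q_1* = 24 in the demand function and solve for p_1: p_1 = 3.

p_1 = 3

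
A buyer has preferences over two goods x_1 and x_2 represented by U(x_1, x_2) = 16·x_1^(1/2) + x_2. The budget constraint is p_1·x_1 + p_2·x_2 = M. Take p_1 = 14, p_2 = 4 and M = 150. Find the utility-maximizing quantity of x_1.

Solve: √x_1 = 8·p_2/p_1, so x_1*(p_1,p_2) = (8·p_2/p_1)², and x_2* = (M − p_1·x_1*)/p_2.
Plugging in: x_1* = (8·4/14)² = 5.2245.

x_1* = 5.2245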